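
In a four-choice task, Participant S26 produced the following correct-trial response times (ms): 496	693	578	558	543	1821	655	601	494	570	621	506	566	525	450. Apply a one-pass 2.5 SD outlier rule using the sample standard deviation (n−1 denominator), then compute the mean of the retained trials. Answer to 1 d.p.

n = 15, ΣRT = 9677, M = 645.133
Σ(x−M)² = 1538967.73; s = √(1538967.73/14) = 331.551
Cutoffs: 645.133 ± 2.5·331.551 → [-183.7, 1474.0]
Outside: 1821 → excluded.
Retained (n=14): Σ = 7856, mean = 7856/14 = 561.143

561.1 ms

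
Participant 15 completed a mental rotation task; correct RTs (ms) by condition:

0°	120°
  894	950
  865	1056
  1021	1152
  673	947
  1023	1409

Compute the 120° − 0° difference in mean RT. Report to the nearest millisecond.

M(0°) = 4476/5 = 895.200
M(120°) = 5514/5 = 1102.800
Difference = 1102.800 − 895.200 = 207.600 ms

208 ms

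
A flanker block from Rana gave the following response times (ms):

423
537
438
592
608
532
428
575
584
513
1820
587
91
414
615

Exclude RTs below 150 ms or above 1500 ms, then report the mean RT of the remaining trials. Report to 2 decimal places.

526.62 ms

Excluded: 91, 1820
Retained (n=13): Σ = 6846
Mean = 6846/13 = 526.6154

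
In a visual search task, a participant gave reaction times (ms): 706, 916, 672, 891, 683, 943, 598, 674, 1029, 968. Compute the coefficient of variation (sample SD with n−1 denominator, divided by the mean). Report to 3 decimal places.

0.193

n = 10, Σ = 8080, M = 808.0000
Σ(x−M)² = 217800.000; s = √(217800.000/9) = 155.5635
CV = 155.5635 / 808.0000 = 0.19253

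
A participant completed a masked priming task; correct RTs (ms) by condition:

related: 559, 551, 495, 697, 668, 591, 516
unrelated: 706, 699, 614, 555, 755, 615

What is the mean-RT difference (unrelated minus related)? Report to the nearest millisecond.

M(related) = 4077/7 = 582.429
M(unrelated) = 3944/6 = 657.333
Difference = 657.333 − 582.429 = 74.905 ms

75 ms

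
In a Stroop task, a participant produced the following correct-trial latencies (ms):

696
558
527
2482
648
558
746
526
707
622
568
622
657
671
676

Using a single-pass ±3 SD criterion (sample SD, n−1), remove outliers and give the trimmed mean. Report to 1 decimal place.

627.3 ms

n = 15, ΣRT = 11264, M = 750.933
Σ(x−M)² = 3274886.93; s = √(3274886.93/14) = 483.653
Cutoffs: 750.933 ± 3·483.653 → [-700.0, 2201.9]
Outside: 2482 → excluded.
Retained (n=14): Σ = 8782, mean = 8782/14 = 627.286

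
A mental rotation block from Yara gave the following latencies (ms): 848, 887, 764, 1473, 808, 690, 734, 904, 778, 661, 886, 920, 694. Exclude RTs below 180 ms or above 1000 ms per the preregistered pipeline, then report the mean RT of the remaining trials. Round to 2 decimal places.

Excluded: 1473
Retained (n=12): Σ = 9574
Mean = 9574/12 = 797.8333

797.83 ms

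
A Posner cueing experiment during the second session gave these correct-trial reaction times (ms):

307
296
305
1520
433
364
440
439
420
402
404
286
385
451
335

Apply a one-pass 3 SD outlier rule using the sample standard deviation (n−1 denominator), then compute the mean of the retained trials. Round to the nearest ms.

376 ms

n = 15, ΣRT = 6787, M = 452.467
Σ(x−M)² = 1267571.73; s = √(1267571.73/14) = 300.900
Cutoffs: 452.467 ± 3·300.900 → [-450.2, 1355.2]
Outside: 1520 → excluded.
Retained (n=14): Σ = 5267, mean = 5267/14 = 376.214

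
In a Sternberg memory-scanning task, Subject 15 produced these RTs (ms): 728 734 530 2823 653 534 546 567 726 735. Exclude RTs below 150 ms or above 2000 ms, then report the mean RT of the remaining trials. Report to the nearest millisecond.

Excluded: 2823
Retained (n=9): Σ = 5753
Mean = 5753/9 = 639.2222

639 ms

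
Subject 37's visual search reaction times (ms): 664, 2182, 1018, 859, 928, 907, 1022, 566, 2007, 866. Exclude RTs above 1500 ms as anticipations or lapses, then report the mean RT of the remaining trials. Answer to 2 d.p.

Excluded: 2007, 2182
Retained (n=8): Σ = 6830
Mean = 6830/8 = 853.7500

853.75 ms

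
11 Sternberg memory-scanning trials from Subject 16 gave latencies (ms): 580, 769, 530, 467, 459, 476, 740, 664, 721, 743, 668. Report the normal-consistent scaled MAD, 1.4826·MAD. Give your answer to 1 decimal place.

Sorted: 459, 467, 476, 530, 580, 664, 668, 721, 740, 743, 769 → median = 664
|x − 664| sorted: 0, 4, 57, 76, 79, 84, 105, 134, 188, 197, 205 → MAD = 84
Robust SD ≈ 1.4826 × 84 = 124.538

124.5 ms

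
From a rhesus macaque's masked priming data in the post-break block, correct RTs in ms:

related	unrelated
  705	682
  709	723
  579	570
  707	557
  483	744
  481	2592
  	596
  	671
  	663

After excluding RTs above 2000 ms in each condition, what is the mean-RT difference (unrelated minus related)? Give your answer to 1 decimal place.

40.1 ms

unrelated: exclude 2592
M(related) = 3664/6 = 610.667
M(unrelated) = 5206/8 = 650.750
Difference = 650.750 − 610.667 = 40.083 ms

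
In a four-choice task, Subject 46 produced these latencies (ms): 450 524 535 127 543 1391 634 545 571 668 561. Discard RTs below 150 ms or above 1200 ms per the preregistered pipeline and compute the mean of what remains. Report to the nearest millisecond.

559 ms

Excluded: 127, 1391
Retained (n=9): Σ = 5031
Mean = 5031/9 = 559.0000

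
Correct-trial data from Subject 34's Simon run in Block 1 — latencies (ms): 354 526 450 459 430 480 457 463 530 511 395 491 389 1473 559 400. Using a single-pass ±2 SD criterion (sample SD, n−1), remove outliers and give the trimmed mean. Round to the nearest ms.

n = 16, ΣRT = 8367, M = 522.938
Σ(x−M)² = 1010930.94; s = √(1010930.94/15) = 259.606
Cutoffs: 522.938 ± 2·259.606 → [3.7, 1042.1]
Outside: 1473 → excluded.
Retained (n=15): Σ = 6894, mean = 6894/15 = 459.600

460 ms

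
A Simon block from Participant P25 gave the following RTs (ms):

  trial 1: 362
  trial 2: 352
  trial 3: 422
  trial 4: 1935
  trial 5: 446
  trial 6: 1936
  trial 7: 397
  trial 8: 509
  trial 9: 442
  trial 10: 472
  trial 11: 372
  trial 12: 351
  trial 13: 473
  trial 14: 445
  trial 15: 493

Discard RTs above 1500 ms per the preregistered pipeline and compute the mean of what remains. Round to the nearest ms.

Excluded: 1935, 1936
Retained (n=13): Σ = 5536
Mean = 5536/13 = 425.8462

426 ms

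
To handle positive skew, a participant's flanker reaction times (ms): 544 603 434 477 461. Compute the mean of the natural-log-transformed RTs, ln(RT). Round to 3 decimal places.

6.215

ln(RT): 6.2989, 6.4019, 6.0730, 6.1675, 6.1334
Σ ln(RT) = 31.0748
Mean = 31.0748/5 = 6.21497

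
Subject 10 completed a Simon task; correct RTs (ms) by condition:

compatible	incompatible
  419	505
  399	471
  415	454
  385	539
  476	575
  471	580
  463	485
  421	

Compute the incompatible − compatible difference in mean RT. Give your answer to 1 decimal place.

M(compatible) = 3449/8 = 431.125
M(incompatible) = 3609/7 = 515.571
Difference = 515.571 − 431.125 = 84.446 ms

84.4 ms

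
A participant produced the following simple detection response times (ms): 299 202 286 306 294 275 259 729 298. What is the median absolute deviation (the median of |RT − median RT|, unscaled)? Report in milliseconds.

Sorted: 202, 259, 275, 286, 294, 298, 299, 306, 729 → median = 294
|x − 294|: 5, 92, 8, 12, 0, 19, 35, 435, 4
Sorted deviations: 0, 4, 5, 8, 12, 19, 35, 92, 435 → MAD = 12

12 ms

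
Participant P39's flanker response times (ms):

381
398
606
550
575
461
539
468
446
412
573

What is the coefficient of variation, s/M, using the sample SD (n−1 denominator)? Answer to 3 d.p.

0.162

n = 11, Σ = 5409, M = 491.7273
Σ(x−M)² = 63228.182; s = √(63228.182/10) = 79.5162
CV = 79.5162 / 491.7273 = 0.16171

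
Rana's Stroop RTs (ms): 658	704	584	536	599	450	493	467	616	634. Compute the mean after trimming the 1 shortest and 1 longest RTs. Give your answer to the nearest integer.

Sorted: 450, 467, 493, 536, 584, 599, 616, 634, 658, 704
Drop lowest 1 (450) and highest 1 (704)
Remaining (n=8): Σ = 4587, mean = 4587/8 = 573.375

573 ms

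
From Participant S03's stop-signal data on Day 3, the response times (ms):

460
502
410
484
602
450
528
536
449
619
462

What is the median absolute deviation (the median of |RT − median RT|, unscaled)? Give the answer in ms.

Sorted: 410, 449, 450, 460, 462, 484, 502, 528, 536, 602, 619 → median = 484
|x − 484|: 24, 18, 74, 0, 118, 34, 44, 52, 35, 135, 22
Sorted deviations: 0, 18, 22, 24, 34, 35, 44, 52, 74, 118, 135 → MAD = 35

35 ms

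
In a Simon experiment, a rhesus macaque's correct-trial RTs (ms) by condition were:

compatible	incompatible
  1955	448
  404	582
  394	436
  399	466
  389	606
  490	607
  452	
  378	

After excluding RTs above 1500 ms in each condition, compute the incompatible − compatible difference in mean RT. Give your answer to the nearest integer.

compatible: exclude 1955
M(compatible) = 2906/7 = 415.143
M(incompatible) = 3145/6 = 524.167
Difference = 524.167 − 415.143 = 109.024 ms

109 ms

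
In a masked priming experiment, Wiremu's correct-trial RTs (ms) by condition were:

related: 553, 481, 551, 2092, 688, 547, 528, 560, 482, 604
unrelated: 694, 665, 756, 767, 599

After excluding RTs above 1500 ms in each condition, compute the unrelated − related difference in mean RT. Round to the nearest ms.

141 ms

related: exclude 2092
M(related) = 4994/9 = 554.889
M(unrelated) = 3481/5 = 696.200
Difference = 696.200 − 554.889 = 141.311 ms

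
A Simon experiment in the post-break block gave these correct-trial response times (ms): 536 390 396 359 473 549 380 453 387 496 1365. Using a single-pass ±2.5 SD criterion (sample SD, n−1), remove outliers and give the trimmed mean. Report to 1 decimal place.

441.9 ms

n = 11, ΣRT = 5784, M = 525.818
Σ(x−M)² = 817509.64; s = √(817509.64/10) = 285.921
Cutoffs: 525.818 ± 2.5·285.921 → [-189.0, 1240.6]
Outside: 1365 → excluded.
Retained (n=10): Σ = 4419, mean = 4419/10 = 441.900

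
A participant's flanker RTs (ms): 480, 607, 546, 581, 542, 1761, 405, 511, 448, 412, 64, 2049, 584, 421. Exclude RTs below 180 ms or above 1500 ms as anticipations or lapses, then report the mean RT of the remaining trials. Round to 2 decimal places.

Excluded: 64, 1761, 2049
Retained (n=11): Σ = 5537
Mean = 5537/11 = 503.3636

503.36 ms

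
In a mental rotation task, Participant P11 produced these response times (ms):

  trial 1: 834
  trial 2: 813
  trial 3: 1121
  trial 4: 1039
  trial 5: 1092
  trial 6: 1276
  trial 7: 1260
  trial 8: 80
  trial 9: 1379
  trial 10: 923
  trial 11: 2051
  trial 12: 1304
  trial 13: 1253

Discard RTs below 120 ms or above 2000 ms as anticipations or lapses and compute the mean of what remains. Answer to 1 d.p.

Excluded: 80, 2051
Retained (n=11): Σ = 12294
Mean = 12294/11 = 1117.6364

1117.6 ms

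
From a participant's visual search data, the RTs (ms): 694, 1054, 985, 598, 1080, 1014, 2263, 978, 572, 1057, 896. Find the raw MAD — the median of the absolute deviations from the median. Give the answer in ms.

Sorted: 572, 598, 694, 896, 978, 985, 1014, 1054, 1057, 1080, 2263 → median = 985
|x − 985|: 291, 69, 0, 387, 95, 29, 1278, 7, 413, 72, 89
Sorted deviations: 0, 7, 29, 69, 72, 89, 95, 291, 387, 413, 1278 → MAD = 89

89 ms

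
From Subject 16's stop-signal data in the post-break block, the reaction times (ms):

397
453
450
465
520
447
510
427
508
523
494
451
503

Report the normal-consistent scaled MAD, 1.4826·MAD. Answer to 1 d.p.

Sorted: 397, 427, 447, 450, 451, 453, 465, 494, 503, 508, 510, 520, 523 → median = 465
|x − 465| sorted: 0, 12, 14, 15, 18, 29, 38, 38, 43, 45, 55, 58, 68 → MAD = 38
Robust SD ≈ 1.4826 × 38 = 56.339

56.3 ms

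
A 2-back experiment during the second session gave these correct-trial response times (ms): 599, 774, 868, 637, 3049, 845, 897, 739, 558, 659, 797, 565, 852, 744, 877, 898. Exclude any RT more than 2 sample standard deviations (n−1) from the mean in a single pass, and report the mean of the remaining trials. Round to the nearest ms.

754 ms

n = 16, ΣRT = 14358, M = 897.375
Σ(x−M)² = 5148767.75; s = √(5148767.75/15) = 585.876
Cutoffs: 897.375 ± 2·585.876 → [-274.4, 2069.1]
Outside: 3049 → excluded.
Retained (n=15): Σ = 11309, mean = 11309/15 = 753.933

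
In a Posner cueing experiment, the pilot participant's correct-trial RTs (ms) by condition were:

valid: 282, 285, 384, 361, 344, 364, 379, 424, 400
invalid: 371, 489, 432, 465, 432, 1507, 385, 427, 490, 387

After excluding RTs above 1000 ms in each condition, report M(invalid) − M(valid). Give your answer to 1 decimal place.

72.8 ms

invalid: exclude 1507
M(valid) = 3223/9 = 358.111
M(invalid) = 3878/9 = 430.889
Difference = 430.889 − 358.111 = 72.778 ms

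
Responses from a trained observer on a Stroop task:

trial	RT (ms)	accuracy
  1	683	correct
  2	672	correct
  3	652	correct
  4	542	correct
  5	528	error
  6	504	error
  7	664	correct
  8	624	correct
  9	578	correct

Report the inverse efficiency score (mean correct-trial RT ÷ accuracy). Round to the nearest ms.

811 ms

Correct trials (n=7): 683, 672, 652, 542, 664, 624, 578
Mean correct RT = 4415/7 = 630.7143 ms
Proportion correct = 7/9
IES = 630.7143 / (7/9) = 810.918 ms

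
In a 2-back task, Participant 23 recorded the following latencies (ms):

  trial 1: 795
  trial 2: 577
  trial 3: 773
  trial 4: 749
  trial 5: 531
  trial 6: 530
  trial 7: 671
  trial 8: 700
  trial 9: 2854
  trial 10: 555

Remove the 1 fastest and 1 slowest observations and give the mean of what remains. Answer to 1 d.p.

Sorted: 530, 531, 555, 577, 671, 700, 749, 773, 795, 2854
Drop lowest 1 (530) and highest 1 (2854)
Remaining (n=8): Σ = 5351, mean = 5351/8 = 668.875

668.9 ms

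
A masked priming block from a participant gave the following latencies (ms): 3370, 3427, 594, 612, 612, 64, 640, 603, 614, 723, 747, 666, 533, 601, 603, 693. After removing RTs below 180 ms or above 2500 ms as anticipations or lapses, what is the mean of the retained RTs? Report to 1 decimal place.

633.9 ms

Excluded: 64, 3370, 3427
Retained (n=13): Σ = 8241
Mean = 8241/13 = 633.9231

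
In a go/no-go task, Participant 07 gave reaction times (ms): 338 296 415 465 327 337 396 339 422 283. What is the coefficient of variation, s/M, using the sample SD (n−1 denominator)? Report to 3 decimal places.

n = 10, Σ = 3618, M = 361.8000
Σ(x−M)² = 31725.600; s = √(31725.600/9) = 59.3723
CV = 59.3723 / 361.8000 = 0.16410

0.164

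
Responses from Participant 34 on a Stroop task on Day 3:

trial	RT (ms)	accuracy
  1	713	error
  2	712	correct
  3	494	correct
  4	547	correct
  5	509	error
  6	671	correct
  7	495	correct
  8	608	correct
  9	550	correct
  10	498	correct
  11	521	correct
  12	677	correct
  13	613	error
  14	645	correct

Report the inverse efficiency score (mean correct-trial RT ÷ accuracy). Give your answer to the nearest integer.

Correct trials (n=11): 712, 494, 547, 671, 495, 608, 550, 498, 521, 677, 645
Mean correct RT = 6418/11 = 583.4545 ms
Proportion correct = 11/14
IES = 583.4545 / (11/14) = 742.579 ms

743 ms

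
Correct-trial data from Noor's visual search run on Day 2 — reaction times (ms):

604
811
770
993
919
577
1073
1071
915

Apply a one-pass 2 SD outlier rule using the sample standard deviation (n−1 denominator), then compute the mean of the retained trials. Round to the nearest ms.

n = 9, ΣRT = 7733, M = 859.222
Σ(x−M)² = 270205.56; s = √(270205.56/8) = 183.782
Cutoffs: 859.222 ± 2·183.782 → [491.7, 1226.8]
No RTs fall outside the cutoffs; all 9 retained. Mean = 7733/9 = 859.222

859 ms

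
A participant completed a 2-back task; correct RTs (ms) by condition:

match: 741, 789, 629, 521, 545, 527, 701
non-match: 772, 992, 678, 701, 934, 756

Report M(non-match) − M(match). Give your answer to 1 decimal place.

M(match) = 4453/7 = 636.143
M(non-match) = 4833/6 = 805.500
Difference = 805.500 − 636.143 = 169.357 ms

169.4 ms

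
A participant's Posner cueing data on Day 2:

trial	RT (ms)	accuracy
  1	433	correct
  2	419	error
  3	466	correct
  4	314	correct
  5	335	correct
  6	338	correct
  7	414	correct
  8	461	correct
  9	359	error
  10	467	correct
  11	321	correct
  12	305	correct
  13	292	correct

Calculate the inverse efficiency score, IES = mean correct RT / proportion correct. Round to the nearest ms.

445 ms

Correct trials (n=11): 433, 466, 314, 335, 338, 414, 461, 467, 321, 305, 292
Mean correct RT = 4146/11 = 376.9091 ms
Proportion correct = 11/13
IES = 376.9091 / (11/13) = 445.438 ms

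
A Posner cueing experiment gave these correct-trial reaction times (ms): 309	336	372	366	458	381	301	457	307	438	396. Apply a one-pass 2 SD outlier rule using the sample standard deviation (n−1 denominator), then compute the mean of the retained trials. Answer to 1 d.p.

n = 11, ΣRT = 4121, M = 374.636
Σ(x−M)² = 34124.55; s = √(34124.55/10) = 58.416
Cutoffs: 374.636 ± 2·58.416 → [257.8, 491.5]
No RTs fall outside the cutoffs; all 11 retained. Mean = 4121/11 = 374.636

374.6 ms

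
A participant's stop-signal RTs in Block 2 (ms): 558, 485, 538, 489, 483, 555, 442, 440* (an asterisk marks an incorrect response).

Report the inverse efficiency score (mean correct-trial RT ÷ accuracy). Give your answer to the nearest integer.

Correct trials (n=7): 558, 485, 538, 489, 483, 555, 442
Mean correct RT = 3550/7 = 507.1429 ms
Proportion correct = 7/8
IES = 507.1429 / (7/8) = 579.592 ms

580 ms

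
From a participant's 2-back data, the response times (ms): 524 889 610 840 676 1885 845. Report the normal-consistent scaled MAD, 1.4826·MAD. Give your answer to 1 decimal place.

Sorted: 524, 610, 676, 840, 845, 889, 1885 → median = 840
|x − 840| sorted: 0, 5, 49, 164, 230, 316, 1045 → MAD = 164
Robust SD ≈ 1.4826 × 164 = 243.146

243.1 ms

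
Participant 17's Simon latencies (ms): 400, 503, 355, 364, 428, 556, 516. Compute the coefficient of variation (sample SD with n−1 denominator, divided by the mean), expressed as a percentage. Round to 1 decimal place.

n = 7, Σ = 3122, M = 446.0000
Σ(x−M)² = 37694.000; s = √(37694.000/6) = 79.2612
CV = 79.2612 / 446.0000 = 0.17772 = 17.772%

17.8%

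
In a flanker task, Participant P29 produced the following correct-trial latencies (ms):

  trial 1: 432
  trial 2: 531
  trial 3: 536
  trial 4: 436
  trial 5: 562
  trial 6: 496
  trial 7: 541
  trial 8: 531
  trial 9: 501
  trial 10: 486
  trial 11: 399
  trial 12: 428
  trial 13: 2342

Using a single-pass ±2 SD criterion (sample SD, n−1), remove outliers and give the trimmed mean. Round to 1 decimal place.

n = 13, ΣRT = 8221, M = 632.385
Σ(x−M)² = 3198191.08; s = √(3198191.08/12) = 516.252
Cutoffs: 632.385 ± 2·516.252 → [-400.1, 1664.9]
Outside: 2342 → excluded.
Retained (n=12): Σ = 5879, mean = 5879/12 = 489.917

489.9 ms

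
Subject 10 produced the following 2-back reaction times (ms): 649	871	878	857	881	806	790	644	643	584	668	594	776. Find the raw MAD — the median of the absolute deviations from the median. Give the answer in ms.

105 ms

Sorted: 584, 594, 643, 644, 649, 668, 776, 790, 806, 857, 871, 878, 881 → median = 776
|x − 776|: 127, 95, 102, 81, 105, 30, 14, 132, 133, 192, 108, 182, 0
Sorted deviations: 0, 14, 30, 81, 95, 102, 105, 108, 127, 132, 133, 182, 192 → MAD = 105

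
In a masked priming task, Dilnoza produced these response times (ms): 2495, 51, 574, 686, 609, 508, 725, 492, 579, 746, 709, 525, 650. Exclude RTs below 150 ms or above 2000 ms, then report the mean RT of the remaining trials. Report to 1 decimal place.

618.5 ms

Excluded: 51, 2495
Retained (n=11): Σ = 6803
Mean = 6803/11 = 618.4545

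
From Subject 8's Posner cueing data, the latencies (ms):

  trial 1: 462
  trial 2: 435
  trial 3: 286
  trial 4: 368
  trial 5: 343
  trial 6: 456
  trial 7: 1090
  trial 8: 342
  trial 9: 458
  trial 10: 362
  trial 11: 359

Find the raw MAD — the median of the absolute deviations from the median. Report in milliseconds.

Sorted: 286, 342, 343, 359, 362, 368, 435, 456, 458, 462, 1090 → median = 368
|x − 368|: 94, 67, 82, 0, 25, 88, 722, 26, 90, 6, 9
Sorted deviations: 0, 6, 9, 25, 26, 67, 82, 88, 90, 94, 722 → MAD = 67

67 ms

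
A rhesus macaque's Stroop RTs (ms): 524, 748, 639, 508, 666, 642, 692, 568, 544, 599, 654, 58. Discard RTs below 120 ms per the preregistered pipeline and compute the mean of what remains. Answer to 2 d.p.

616.73 ms

Excluded: 58
Retained (n=11): Σ = 6784
Mean = 6784/11 = 616.7273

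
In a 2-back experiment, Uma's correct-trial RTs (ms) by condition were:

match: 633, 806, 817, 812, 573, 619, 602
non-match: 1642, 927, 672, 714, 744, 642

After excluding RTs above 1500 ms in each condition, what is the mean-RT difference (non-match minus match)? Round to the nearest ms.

45 ms

non-match: exclude 1642
M(match) = 4862/7 = 694.571
M(non-match) = 3699/5 = 739.800
Difference = 739.800 − 694.571 = 45.229 ms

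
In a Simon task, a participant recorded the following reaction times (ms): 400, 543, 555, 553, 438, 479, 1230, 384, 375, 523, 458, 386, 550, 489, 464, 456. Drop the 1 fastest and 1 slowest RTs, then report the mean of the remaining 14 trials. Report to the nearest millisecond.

477 ms

Sorted: 375, 384, 386, 400, 438, 456, 458, 464, 479, 489, 523, 543, 550, 553, 555, 1230
Drop lowest 1 (375) and highest 1 (1230)
Remaining (n=14): Σ = 6678, mean = 6678/14 = 477.000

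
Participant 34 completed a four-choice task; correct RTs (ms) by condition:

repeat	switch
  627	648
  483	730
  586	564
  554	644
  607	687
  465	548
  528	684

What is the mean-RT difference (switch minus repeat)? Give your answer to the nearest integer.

94 ms

M(repeat) = 3850/7 = 550.000
M(switch) = 4505/7 = 643.571
Difference = 643.571 − 550.000 = 93.571 ms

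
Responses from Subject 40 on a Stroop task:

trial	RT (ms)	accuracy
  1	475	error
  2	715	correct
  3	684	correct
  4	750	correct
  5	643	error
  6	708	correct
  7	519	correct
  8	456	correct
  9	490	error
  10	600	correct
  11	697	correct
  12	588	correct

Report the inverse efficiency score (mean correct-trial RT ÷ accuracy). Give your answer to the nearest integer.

847 ms

Correct trials (n=9): 715, 684, 750, 708, 519, 456, 600, 697, 588
Mean correct RT = 5717/9 = 635.2222 ms
Proportion correct = 9/12
IES = 635.2222 / (9/12) = 846.963 ms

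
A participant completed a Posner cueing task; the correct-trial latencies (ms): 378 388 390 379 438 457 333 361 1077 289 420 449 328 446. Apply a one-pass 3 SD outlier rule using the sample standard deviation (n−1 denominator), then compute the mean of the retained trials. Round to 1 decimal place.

388.9 ms

n = 14, ΣRT = 6133, M = 438.071
Σ(x−M)² = 472330.93; s = √(472330.93/13) = 190.613
Cutoffs: 438.071 ± 3·190.613 → [-133.8, 1009.9]
Outside: 1077 → excluded.
Retained (n=13): Σ = 5056, mean = 5056/13 = 388.923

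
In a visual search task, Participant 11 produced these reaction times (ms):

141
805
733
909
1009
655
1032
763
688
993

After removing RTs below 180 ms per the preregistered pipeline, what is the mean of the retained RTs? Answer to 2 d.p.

843.00 ms

Excluded: 141
Retained (n=9): Σ = 7587
Mean = 7587/9 = 843.0000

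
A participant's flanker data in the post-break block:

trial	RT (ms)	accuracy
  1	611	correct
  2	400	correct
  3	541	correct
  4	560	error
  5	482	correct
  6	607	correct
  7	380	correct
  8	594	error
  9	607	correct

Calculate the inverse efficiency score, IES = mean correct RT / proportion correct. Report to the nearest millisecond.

Correct trials (n=7): 611, 400, 541, 482, 607, 380, 607
Mean correct RT = 3628/7 = 518.2857 ms
Proportion correct = 7/9
IES = 518.2857 / (7/9) = 666.367 ms

666 ms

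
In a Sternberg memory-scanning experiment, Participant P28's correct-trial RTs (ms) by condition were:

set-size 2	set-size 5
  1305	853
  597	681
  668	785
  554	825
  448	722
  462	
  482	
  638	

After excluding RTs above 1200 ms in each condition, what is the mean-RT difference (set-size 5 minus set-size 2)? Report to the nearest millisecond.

set-size 2: exclude 1305
M(set-size 2) = 3849/7 = 549.857
M(set-size 5) = 3866/5 = 773.200
Difference = 773.200 − 549.857 = 223.343 ms

223 ms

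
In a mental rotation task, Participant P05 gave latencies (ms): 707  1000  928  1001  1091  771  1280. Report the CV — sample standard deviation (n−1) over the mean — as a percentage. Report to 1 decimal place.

n = 7, Σ = 6778, M = 968.2857
Σ(x−M)² = 223115.429; s = √(223115.429/6) = 192.8365
CV = 192.8365 / 968.2857 = 0.19915 = 19.915%

19.9%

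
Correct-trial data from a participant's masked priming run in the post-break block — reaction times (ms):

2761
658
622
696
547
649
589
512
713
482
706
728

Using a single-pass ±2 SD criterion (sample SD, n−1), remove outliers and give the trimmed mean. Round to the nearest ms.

n = 12, ΣRT = 9663, M = 805.250
Σ(x−M)² = 4244842.25; s = √(4244842.25/11) = 621.204
Cutoffs: 805.250 ± 2·621.204 → [-437.2, 2047.7]
Outside: 2761 → excluded.
Retained (n=11): Σ = 6902, mean = 6902/11 = 627.455

627 ms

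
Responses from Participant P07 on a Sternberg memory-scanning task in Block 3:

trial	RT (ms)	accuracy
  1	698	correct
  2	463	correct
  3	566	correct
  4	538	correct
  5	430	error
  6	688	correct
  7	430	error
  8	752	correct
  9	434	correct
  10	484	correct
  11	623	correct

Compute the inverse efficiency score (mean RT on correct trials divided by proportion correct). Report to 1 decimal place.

712.4 ms

Correct trials (n=9): 698, 463, 566, 538, 688, 752, 434, 484, 623
Mean correct RT = 5246/9 = 582.8889 ms
Proportion correct = 9/11
IES = 582.8889 / (9/11) = 712.420 ms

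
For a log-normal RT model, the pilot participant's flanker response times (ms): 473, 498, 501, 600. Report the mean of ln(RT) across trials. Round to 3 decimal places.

6.246

ln(RT): 6.1591, 6.2106, 6.2166, 6.3969
Σ ln(RT) = 24.9832
Mean = 24.9832/4 = 6.24581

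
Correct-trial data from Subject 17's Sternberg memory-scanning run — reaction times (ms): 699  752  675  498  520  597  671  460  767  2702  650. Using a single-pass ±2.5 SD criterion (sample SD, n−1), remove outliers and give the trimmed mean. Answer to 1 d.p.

n = 11, ΣRT = 8991, M = 817.364
Σ(x−M)² = 4009060.55; s = √(4009060.55/10) = 633.171
Cutoffs: 817.364 ± 2.5·633.171 → [-765.6, 2400.3]
Outside: 2702 → excluded.
Retained (n=10): Σ = 6289, mean = 6289/10 = 628.900

628.9 ms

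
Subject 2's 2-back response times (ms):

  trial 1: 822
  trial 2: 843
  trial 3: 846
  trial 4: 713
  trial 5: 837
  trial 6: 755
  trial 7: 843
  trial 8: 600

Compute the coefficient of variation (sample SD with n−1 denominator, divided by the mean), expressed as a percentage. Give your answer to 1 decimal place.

11.3%

n = 8, Σ = 6259, M = 782.3750
Σ(x−M)² = 54775.875; s = √(54775.875/7) = 88.4597
CV = 88.4597 / 782.3750 = 0.11307 = 11.307%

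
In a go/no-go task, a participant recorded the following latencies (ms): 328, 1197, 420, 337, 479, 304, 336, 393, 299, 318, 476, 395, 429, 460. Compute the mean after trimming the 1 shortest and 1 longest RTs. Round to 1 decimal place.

Sorted: 299, 304, 318, 328, 336, 337, 393, 395, 420, 429, 460, 476, 479, 1197
Drop lowest 1 (299) and highest 1 (1197)
Remaining (n=12): Σ = 4675, mean = 4675/12 = 389.583

389.6 ms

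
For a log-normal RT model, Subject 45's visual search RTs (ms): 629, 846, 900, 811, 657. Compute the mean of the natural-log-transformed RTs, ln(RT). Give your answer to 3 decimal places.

6.635

ln(RT): 6.4441, 6.7405, 6.8024, 6.6983, 6.4877
Σ ln(RT) = 33.1730
Mean = 33.1730/5 = 6.63460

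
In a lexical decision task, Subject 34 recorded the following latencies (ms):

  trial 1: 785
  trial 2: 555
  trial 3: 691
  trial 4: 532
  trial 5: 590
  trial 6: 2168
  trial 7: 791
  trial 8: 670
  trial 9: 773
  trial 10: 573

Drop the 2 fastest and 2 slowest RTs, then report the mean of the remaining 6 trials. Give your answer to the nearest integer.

680 ms

Sorted: 532, 555, 573, 590, 670, 691, 773, 785, 791, 2168
Drop lowest 2 (532, 555) and highest 2 (791, 2168)
Remaining (n=6): Σ = 4082, mean = 4082/6 = 680.333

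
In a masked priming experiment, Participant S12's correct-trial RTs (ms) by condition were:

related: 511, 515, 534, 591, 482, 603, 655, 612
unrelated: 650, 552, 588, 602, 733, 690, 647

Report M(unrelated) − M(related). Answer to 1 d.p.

M(related) = 4503/8 = 562.875
M(unrelated) = 4462/7 = 637.429
Difference = 637.429 − 562.875 = 74.554 ms

74.6 ms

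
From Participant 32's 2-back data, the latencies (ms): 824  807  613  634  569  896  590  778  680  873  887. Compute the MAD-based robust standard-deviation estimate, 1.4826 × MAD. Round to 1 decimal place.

161.6 ms

Sorted: 569, 590, 613, 634, 680, 778, 807, 824, 873, 887, 896 → median = 778
|x − 778| sorted: 0, 29, 46, 95, 98, 109, 118, 144, 165, 188, 209 → MAD = 109
Robust SD ≈ 1.4826 × 109 = 161.603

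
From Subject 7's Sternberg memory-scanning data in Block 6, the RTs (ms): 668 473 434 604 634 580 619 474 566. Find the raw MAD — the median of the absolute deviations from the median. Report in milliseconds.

54 ms

Sorted: 434, 473, 474, 566, 580, 604, 619, 634, 668 → median = 580
|x − 580|: 88, 107, 146, 24, 54, 0, 39, 106, 14
Sorted deviations: 0, 14, 24, 39, 54, 88, 106, 107, 146 → MAD = 54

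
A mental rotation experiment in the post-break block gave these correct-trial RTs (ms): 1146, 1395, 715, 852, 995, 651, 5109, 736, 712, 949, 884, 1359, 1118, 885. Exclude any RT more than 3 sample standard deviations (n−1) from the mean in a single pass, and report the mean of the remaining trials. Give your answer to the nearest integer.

n = 14, ΣRT = 17506, M = 1250.429
Σ(x−M)² = 16732901.43; s = √(16732901.43/13) = 1134.525
Cutoffs: 1250.429 ± 3·1134.525 → [-2153.1, 4654.0]
Outside: 5109 → excluded.
Retained (n=13): Σ = 12397, mean = 12397/13 = 953.615

954 ms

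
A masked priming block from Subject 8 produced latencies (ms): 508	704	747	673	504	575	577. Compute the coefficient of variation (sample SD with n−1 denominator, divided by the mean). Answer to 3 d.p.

0.157

n = 7, Σ = 4288, M = 612.5714
Σ(x−M)² = 55481.714; s = √(55481.714/6) = 96.1611
CV = 96.1611 / 612.5714 = 0.15698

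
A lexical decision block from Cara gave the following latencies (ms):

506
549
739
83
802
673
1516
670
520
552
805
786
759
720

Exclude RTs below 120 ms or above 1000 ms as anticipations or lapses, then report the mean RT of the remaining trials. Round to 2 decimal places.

673.42 ms

Excluded: 83, 1516
Retained (n=12): Σ = 8081
Mean = 8081/12 = 673.4167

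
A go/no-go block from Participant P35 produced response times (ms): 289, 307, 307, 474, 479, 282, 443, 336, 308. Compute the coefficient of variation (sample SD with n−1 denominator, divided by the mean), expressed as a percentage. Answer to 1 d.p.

22.9%

n = 9, Σ = 3225, M = 358.3333
Σ(x−M)² = 54044.000; s = √(54044.000/8) = 82.1918
CV = 82.1918 / 358.3333 = 0.22937 = 22.937%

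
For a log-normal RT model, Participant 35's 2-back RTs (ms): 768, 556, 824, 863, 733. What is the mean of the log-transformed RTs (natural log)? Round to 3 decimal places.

ln(RT): 6.6438, 6.3208, 6.7142, 6.7604, 6.5971
Σ ln(RT) = 33.0363
Mean = 33.0363/5 = 6.60726

6.607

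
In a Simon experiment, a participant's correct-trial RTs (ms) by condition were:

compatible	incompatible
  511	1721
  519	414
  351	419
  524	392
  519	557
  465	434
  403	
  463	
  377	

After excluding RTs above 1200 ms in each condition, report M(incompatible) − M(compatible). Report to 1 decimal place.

-15.9 ms

incompatible: exclude 1721
M(compatible) = 4132/9 = 459.111
M(incompatible) = 2216/5 = 443.200
Difference = 443.200 − 459.111 = -15.911 ms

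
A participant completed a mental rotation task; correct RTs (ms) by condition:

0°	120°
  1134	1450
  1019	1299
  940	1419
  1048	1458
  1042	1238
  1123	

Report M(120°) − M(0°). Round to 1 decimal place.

M(0°) = 6306/6 = 1051.000
M(120°) = 6864/5 = 1372.800
Difference = 1372.800 − 1051.000 = 321.800 ms

321.8 ms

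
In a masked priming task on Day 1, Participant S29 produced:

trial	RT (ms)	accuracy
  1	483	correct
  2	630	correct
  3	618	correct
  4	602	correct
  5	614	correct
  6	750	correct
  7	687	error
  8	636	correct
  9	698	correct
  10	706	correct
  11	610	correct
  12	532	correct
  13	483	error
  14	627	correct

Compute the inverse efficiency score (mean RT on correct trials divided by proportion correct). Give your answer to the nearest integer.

Correct trials (n=12): 483, 630, 618, 602, 614, 750, 636, 698, 706, 610, 532, 627
Mean correct RT = 7506/12 = 625.5000 ms
Proportion correct = 12/14
IES = 625.5000 / (12/14) = 729.750 ms

730 ms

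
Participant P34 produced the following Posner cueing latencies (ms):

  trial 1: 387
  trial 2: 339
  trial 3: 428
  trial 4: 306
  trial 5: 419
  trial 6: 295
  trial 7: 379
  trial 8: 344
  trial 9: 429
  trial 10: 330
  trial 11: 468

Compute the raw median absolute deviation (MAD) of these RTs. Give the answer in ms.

Sorted: 295, 306, 330, 339, 344, 379, 387, 419, 428, 429, 468 → median = 379
|x − 379|: 8, 40, 49, 73, 40, 84, 0, 35, 50, 49, 89
Sorted deviations: 0, 8, 35, 40, 40, 49, 49, 50, 73, 84, 89 → MAD = 49

49 ms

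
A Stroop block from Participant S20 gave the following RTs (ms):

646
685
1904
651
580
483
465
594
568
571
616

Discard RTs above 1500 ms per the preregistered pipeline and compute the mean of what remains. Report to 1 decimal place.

585.9 ms

Excluded: 1904
Retained (n=10): Σ = 5859
Mean = 5859/10 = 585.9000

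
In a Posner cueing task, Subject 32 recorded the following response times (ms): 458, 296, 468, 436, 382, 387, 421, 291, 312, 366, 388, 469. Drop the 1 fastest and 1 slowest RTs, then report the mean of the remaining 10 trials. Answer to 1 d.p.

391.4 ms

Sorted: 291, 296, 312, 366, 382, 387, 388, 421, 436, 458, 468, 469
Drop lowest 1 (291) and highest 1 (469)
Remaining (n=10): Σ = 3914, mean = 3914/10 = 391.400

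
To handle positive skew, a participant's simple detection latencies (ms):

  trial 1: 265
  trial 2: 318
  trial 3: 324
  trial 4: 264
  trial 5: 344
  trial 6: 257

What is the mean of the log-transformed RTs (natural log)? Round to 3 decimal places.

5.681

ln(RT): 5.5797, 5.7621, 5.7807, 5.5759, 5.8406, 5.5491
Σ ln(RT) = 34.0882
Mean = 34.0882/6 = 5.68137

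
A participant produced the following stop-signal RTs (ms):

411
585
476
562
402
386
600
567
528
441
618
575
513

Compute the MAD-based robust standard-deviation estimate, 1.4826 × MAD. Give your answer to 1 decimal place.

84.5 ms

Sorted: 386, 402, 411, 441, 476, 513, 528, 562, 567, 575, 585, 600, 618 → median = 528
|x − 528| sorted: 0, 15, 34, 39, 47, 52, 57, 72, 87, 90, 117, 126, 142 → MAD = 57
Robust SD ≈ 1.4826 × 57 = 84.508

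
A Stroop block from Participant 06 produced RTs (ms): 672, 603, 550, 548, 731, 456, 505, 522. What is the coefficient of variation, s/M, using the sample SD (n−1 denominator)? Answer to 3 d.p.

0.158

n = 8, Σ = 4587, M = 573.3750
Σ(x−M)² = 57731.875; s = √(57731.875/7) = 90.8153
CV = 90.8153 / 573.3750 = 0.15839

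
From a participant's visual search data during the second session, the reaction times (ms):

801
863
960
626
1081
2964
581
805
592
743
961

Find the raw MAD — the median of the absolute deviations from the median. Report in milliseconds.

156 ms

Sorted: 581, 592, 626, 743, 801, 805, 863, 960, 961, 1081, 2964 → median = 805
|x − 805|: 4, 58, 155, 179, 276, 2159, 224, 0, 213, 62, 156
Sorted deviations: 0, 4, 58, 62, 155, 156, 179, 213, 224, 276, 2159 → MAD = 156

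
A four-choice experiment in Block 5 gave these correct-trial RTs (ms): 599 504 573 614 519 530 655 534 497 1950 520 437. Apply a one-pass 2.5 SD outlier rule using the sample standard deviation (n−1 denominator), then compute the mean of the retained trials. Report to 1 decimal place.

n = 12, ΣRT = 7932, M = 661.000
Σ(x−M)² = 1850410.00; s = √(1850410.00/11) = 410.145
Cutoffs: 661.000 ± 2.5·410.145 → [-364.4, 1686.4]
Outside: 1950 → excluded.
Retained (n=11): Σ = 5982, mean = 5982/11 = 543.818

543.8 ms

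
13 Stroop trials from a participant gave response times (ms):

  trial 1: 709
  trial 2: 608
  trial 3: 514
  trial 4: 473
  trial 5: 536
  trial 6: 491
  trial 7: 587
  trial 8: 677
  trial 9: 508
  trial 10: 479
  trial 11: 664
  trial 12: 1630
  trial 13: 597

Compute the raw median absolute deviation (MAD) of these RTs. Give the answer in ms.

79 ms

Sorted: 473, 479, 491, 508, 514, 536, 587, 597, 608, 664, 677, 709, 1630 → median = 587
|x − 587|: 122, 21, 73, 114, 51, 96, 0, 90, 79, 108, 77, 1043, 10
Sorted deviations: 0, 10, 21, 51, 73, 77, 79, 90, 96, 108, 114, 122, 1043 → MAD = 79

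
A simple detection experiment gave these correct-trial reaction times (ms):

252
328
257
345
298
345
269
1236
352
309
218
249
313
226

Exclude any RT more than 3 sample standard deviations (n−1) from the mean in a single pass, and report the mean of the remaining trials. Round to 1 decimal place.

289.3 ms

n = 14, ΣRT = 4997, M = 356.929
Σ(x−M)² = 858430.93; s = √(858430.93/13) = 256.969
Cutoffs: 356.929 ± 3·256.969 → [-414.0, 1127.8]
Outside: 1236 → excluded.
Retained (n=13): Σ = 3761, mean = 3761/13 = 289.308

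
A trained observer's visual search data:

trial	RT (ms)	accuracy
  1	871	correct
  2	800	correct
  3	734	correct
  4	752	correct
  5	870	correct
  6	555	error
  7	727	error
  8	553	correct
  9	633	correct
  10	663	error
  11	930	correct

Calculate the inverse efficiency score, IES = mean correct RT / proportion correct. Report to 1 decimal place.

1055.8 ms

Correct trials (n=8): 871, 800, 734, 752, 870, 553, 633, 930
Mean correct RT = 6143/8 = 767.8750 ms
Proportion correct = 8/11
IES = 767.8750 / (8/11) = 1055.828 ms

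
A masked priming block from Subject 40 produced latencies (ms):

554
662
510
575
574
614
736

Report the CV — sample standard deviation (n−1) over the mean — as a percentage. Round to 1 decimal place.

12.5%

n = 7, Σ = 4225, M = 603.5714
Σ(x−M)² = 33963.714; s = √(33963.714/6) = 75.2371
CV = 75.2371 / 603.5714 = 0.12465 = 12.465%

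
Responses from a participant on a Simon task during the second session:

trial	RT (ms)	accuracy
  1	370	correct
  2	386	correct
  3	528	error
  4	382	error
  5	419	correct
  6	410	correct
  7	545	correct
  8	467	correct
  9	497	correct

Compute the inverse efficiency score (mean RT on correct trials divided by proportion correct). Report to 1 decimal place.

568.3 ms

Correct trials (n=7): 370, 386, 419, 410, 545, 467, 497
Mean correct RT = 3094/7 = 442.0000 ms
Proportion correct = 7/9
IES = 442.0000 / (7/9) = 568.286 ms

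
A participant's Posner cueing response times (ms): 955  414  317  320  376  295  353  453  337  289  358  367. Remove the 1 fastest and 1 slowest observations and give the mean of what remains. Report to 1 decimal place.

Sorted: 289, 295, 317, 320, 337, 353, 358, 367, 376, 414, 453, 955
Drop lowest 1 (289) and highest 1 (955)
Remaining (n=10): Σ = 3590, mean = 3590/10 = 359.000

359.0 ms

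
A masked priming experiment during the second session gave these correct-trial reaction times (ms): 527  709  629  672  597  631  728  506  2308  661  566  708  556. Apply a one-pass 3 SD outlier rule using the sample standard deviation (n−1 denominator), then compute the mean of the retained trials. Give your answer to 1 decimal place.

624.2 ms

n = 13, ΣRT = 9798, M = 753.692
Σ(x−M)² = 2678088.77; s = √(2678088.77/12) = 472.413
Cutoffs: 753.692 ± 3·472.413 → [-663.5, 2170.9]
Outside: 2308 → excluded.
Retained (n=12): Σ = 7490, mean = 7490/12 = 624.167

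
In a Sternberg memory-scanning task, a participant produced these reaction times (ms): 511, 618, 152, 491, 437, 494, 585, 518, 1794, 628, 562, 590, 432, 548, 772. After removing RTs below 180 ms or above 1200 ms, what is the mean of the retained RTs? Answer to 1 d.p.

552.8 ms

Excluded: 152, 1794
Retained (n=13): Σ = 7186
Mean = 7186/13 = 552.7692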